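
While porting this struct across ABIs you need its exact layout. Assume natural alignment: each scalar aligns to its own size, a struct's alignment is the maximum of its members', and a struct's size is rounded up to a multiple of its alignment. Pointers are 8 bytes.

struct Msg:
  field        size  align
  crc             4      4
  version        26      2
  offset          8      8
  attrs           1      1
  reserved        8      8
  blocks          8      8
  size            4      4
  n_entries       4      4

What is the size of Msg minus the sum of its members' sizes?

crc at 0 (size 4, align 4) → ends 4
version at 4 (size 26, align 2) → ends 30
pad 2 to align 8 for offset
offset at 32 (size 8, align 8) → ends 40
attrs at 40 (size 1, align 1) → ends 41
pad 7 to align 8 for reserved
reserved at 48 (size 8, align 8) → ends 56
blocks at 56 (size 8, align 8) → ends 64
size at 64 (size 4, align 4) → ends 68
n_entries at 68 (size 4, align 4) → ends 72
total 72 bytes, alignment 8
data bytes 63, size 72 → padding 9

9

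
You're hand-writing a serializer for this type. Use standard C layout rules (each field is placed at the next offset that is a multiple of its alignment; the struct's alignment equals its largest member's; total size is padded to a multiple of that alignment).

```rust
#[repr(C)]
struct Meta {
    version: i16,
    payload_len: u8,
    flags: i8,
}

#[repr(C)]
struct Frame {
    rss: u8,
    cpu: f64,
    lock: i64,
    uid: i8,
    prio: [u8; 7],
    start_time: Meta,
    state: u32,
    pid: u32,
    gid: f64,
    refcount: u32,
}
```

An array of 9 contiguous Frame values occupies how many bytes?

Meta: 0..2  version  (2B, 2-aligned); 2..3  payload_len  (1B, 1-aligned); 3..4  flags  (1B, 1-aligned); sizeof = 4, alignof = 2
0..1  rss  (1B, 1-aligned)
1..8  -- padding (7B)
8..16  cpu  (8B, 8-aligned)
16..24  lock  (8B, 8-aligned)
24..25  uid  (1B, 1-aligned)
25..32  prio  (7B, 1-aligned)
32..36  start_time  (4B, 2-aligned)
36..40  state  (4B, 4-aligned)
40..44  pid  (4B, 4-aligned)
44..48  -- padding (4B)
48..56  gid  (8B, 8-aligned)
56..60  refcount  (4B, 4-aligned)
60..64  -- tail padding (4B)
sizeof = 64, alignof = 8
array of 9: 9 × 64 = 576

576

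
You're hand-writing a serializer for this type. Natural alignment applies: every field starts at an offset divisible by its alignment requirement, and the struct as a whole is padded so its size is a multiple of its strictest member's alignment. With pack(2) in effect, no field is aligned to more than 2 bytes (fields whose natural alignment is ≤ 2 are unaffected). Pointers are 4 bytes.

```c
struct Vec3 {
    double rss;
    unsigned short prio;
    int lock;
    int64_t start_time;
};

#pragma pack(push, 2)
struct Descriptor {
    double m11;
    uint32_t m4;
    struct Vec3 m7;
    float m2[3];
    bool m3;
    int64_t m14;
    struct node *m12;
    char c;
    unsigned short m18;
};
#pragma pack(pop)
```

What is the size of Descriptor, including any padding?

Vec3: 0..8  rss  (8B, 8-aligned); 8..10  prio  (2B, 2-aligned); 10..12  -- padding (2B); 12..16  lock  (4B, 4-aligned); 16..24  start_time  (8B, 8-aligned); sizeof = 24, alignof = 8
0..8  m11  (8B, 2-aligned)
8..12  m4  (4B, 2-aligned)
12..36  m7  (24B, 2-aligned)
36..48  m2  (12B, 2-aligned)
48..49  m3  (1B, 1-aligned)
49..50  -- padding (1B)
50..58  m14  (8B, 2-aligned)
58..62  m12  (4B, 2-aligned)
62..63  c  (1B, 1-aligned)
63..64  -- padding (1B)
64..66  m18  (2B, 2-aligned)
sizeof = 66, alignof = 2

66 bytes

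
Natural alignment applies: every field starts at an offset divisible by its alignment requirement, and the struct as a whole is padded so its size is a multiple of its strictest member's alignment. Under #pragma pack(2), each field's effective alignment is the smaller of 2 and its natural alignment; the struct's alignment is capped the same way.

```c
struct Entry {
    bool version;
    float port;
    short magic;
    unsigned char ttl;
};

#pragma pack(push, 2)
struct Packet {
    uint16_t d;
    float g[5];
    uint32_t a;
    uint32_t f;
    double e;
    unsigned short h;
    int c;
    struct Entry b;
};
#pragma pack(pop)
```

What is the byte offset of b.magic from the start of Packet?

Entry: @0: version [1B, align 1] → 1; +3 pad (align 4); @4: port [4B, align 4] → 8; @8: magic [2B, align 2] → 10; @10: ttl [1B, align 1] → 11; +1 tail pad (align 4); size 12, align 4
@0: d [2B, align 2] → 2
@2: g [20B, align 2] → 22
@22: a [4B, align 2] → 26
@26: f [4B, align 2] → 30
@30: e [8B, align 2] → 38
@38: h [2B, align 2] → 40
@40: c [4B, align 2] → 44
@44: b [12B, align 2] → 56
within Entry: magic at 8
44 + 8 = 52

52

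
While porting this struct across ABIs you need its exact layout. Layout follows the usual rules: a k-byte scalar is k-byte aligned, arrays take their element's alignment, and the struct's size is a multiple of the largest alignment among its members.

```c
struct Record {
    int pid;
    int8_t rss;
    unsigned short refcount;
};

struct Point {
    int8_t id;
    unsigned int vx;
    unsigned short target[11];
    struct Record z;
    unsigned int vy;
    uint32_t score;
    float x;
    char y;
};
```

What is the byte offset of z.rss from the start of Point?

Record: 0..4  pid  (4B, 4-aligned); 4..5  rss  (1B, 1-aligned); 5..6  -- padding (1B); 6..8  refcount  (2B, 2-aligned); sizeof = 8, alignof = 4
0..1  id  (1B, 1-aligned)
1..4  -- padding (3B)
4..8  vx  (4B, 4-aligned)
8..30  target  (22B, 2-aligned)
30..32  -- padding (2B)
32..40  z  (8B, 4-aligned)
within Record: rss at 4
32 + 4 = 36

36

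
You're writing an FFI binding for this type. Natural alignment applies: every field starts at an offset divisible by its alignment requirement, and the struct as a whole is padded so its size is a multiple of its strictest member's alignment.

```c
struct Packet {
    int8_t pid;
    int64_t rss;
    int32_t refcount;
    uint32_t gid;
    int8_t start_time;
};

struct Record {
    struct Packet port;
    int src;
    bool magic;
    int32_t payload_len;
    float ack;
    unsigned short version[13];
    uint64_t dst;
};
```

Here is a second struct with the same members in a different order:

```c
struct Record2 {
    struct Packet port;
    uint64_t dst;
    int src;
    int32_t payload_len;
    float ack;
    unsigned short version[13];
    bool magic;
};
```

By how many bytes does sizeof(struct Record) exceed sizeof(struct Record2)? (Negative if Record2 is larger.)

8

Packet: 0..1  pid  (1B, 1-aligned); 1..8  -- padding (7B); 8..16  rss  (8B, 8-aligned); 16..20  refcount  (4B, 4-aligned); 20..24  gid  (4B, 4-aligned); 24..25  start_time  (1B, 1-aligned); 25..32  -- tail padding (7B); sizeof = 32, alignof = 8
0..32  port  (32B, 8-aligned)
32..36  src  (4B, 4-aligned)
36..37  magic  (1B, 1-aligned)
37..40  -- padding (3B)
40..44  payload_len  (4B, 4-aligned)
44..48  ack  (4B, 4-aligned)
48..74  version  (26B, 2-aligned)
74..80  -- padding (6B)
80..88  dst  (8B, 8-aligned)
sizeof = 88, alignof = 8
— Record2 —
0..32  port  (32B, 8-aligned)
32..40  dst  (8B, 8-aligned)
40..44  src  (4B, 4-aligned)
44..48  payload_len  (4B, 4-aligned)
48..52  ack  (4B, 4-aligned)
52..78  version  (26B, 2-aligned)
78..79  magic  (1B, 1-aligned)
79..80  -- tail padding (1B)
sizeof = 80, alignof = 8
88 − 80 = 8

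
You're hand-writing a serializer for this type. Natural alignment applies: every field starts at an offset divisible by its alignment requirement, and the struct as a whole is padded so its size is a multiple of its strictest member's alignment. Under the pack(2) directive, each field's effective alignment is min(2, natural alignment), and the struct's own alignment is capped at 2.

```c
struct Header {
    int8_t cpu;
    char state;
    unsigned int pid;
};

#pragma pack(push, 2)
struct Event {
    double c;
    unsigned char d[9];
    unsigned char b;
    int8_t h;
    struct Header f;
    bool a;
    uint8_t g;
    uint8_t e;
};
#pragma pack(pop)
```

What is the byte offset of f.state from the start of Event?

21

Header: 0..1  cpu  (1B, 1-aligned); 1..2  state  (1B, 1-aligned); 2..4  -- padding (2B); 4..8  pid  (4B, 4-aligned); sizeof = 8, alignof = 4
0..8  c  (8B, 2-aligned)
8..17  d  (9B, 1-aligned)
17..18  b  (1B, 1-aligned)
18..19  h  (1B, 1-aligned)
19..20  -- padding (1B)
20..28  f  (8B, 2-aligned)
within Header: state at 1
20 + 1 = 21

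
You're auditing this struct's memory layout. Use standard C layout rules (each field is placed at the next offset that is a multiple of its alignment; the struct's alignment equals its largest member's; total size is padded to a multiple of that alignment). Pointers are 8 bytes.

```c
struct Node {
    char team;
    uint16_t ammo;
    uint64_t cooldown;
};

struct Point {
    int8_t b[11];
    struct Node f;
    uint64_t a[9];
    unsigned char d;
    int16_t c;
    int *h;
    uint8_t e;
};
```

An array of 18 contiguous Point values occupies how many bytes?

2304

Node: 0..1  team  (1B, 1-aligned); 1..2  -- padding (1B); 2..4  ammo  (2B, 2-aligned); 4..8  -- padding (4B); 8..16  cooldown  (8B, 8-aligned); sizeof = 16, alignof = 8
0..11  b  (11B, 1-aligned)
11..16  -- padding (5B)
16..32  f  (16B, 8-aligned)
32..104  a  (72B, 8-aligned)
104..105  d  (1B, 1-aligned)
105..106  -- padding (1B)
106..108  c  (2B, 2-aligned)
108..112  -- padding (4B)
112..120  h  (8B, 8-aligned)
120..121  e  (1B, 1-aligned)
121..128  -- tail padding (7B)
sizeof = 128, alignof = 8
array of 18: 18 × 128 = 2304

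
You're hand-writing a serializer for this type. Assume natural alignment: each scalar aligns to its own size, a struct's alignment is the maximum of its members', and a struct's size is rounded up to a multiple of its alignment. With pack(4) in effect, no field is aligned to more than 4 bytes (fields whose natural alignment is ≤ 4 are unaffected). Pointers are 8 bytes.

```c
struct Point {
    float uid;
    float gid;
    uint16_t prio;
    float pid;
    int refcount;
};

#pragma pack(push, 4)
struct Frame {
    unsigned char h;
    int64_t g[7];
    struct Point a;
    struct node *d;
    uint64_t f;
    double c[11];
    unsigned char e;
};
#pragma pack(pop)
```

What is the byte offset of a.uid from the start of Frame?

60

Point: 0..4  uid  (4B, 4-aligned); 4..8  gid  (4B, 4-aligned); 8..10  prio  (2B, 2-aligned); 10..12  -- padding (2B); 12..16  pid  (4B, 4-aligned); 16..20  refcount  (4B, 4-aligned); sizeof = 20, alignof = 4
0..1  h  (1B, 1-aligned)
1..4  -- padding (3B)
4..60  g  (56B, 4-aligned)
60..80  a  (20B, 4-aligned)
within Point: uid at 0
60 + 0 = 60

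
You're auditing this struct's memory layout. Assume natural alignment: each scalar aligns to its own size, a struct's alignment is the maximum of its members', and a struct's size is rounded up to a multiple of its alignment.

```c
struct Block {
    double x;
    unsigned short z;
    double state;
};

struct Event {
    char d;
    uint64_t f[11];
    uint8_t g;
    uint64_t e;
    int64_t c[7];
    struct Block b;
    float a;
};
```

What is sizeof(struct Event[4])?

Block: 0..8  x  (8B, 8-aligned); 8..10  z  (2B, 2-aligned); 10..16  -- padding (6B); 16..24  state  (8B, 8-aligned); sizeof = 24, alignof = 8
0..1  d  (1B, 1-aligned)
1..8  -- padding (7B)
8..96  f  (88B, 8-aligned)
96..97  g  (1B, 1-aligned)
97..104  -- padding (7B)
104..112  e  (8B, 8-aligned)
112..168  c  (56B, 8-aligned)
168..192  b  (24B, 8-aligned)
192..196  a  (4B, 4-aligned)
196..200  -- tail padding (4B)
sizeof = 200, alignof = 8
array of 4: 4 × 200 = 800

800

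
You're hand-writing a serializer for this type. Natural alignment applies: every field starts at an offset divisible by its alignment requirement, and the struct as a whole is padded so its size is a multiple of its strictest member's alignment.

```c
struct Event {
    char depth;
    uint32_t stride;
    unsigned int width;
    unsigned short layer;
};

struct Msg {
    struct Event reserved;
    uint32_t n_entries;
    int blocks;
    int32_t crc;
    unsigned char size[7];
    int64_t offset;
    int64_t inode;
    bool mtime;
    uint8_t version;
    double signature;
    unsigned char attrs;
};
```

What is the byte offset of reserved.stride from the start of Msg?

Event: 0..1  depth  (1B, 1-aligned); 1..4  -- padding (3B); 4..8  stride  (4B, 4-aligned); 8..12  width  (4B, 4-aligned); 12..14  layer  (2B, 2-aligned); 14..16  -- tail padding (2B); sizeof = 16, alignof = 4
0..16  reserved  (16B, 4-aligned)
within Event: stride at 4
0 + 4 = 4

4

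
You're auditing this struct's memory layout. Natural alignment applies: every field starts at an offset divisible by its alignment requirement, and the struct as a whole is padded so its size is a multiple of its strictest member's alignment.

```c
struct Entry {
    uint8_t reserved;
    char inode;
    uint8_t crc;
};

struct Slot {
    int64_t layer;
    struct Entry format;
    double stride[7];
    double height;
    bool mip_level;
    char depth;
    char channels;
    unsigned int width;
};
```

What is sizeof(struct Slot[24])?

2112

Entry: reserved at 0 (size 1, align 1) → ends 1; inode at 1 (size 1, align 1) → ends 2; crc at 2 (size 1, align 1) → ends 3; total 3 bytes, alignment 1
layer at 0 (size 8, align 8) → ends 8
format at 8 (size 3, align 1) → ends 11
pad 5 to align 8 for stride
stride at 16 (size 56, align 8) → ends 72
height at 72 (size 8, align 8) → ends 80
mip_level at 80 (size 1, align 1) → ends 81
depth at 81 (size 1, align 1) → ends 82
channels at 82 (size 1, align 1) → ends 83
pad 1 to align 4 for width
width at 84 (size 4, align 4) → ends 88
total 88 bytes, alignment 8
array of 24: 24 × 88 = 2112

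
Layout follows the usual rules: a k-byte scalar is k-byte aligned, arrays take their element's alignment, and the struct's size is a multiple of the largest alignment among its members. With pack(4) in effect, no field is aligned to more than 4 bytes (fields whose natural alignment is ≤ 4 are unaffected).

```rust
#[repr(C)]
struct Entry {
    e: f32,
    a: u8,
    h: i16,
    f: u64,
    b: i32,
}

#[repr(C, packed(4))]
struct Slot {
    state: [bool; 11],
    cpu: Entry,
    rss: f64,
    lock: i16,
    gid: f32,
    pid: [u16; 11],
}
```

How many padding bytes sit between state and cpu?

1

Entry: e at 0 (size 4, align 4) → ends 4; a at 4 (size 1, align 1) → ends 5; pad 1 to align 2 for h; h at 6 (size 2, align 2) → ends 8; f at 8 (size 8, align 8) → ends 16; b at 16 (size 4, align 4) → ends 20; tail pad 4 to reach multiple of 8; total 24 bytes, alignment 8
state at 0 (size 11, align 1) → ends 11
pad 1 to align 4 for cpu
cpu at 12 (size 24, align 4) → ends 36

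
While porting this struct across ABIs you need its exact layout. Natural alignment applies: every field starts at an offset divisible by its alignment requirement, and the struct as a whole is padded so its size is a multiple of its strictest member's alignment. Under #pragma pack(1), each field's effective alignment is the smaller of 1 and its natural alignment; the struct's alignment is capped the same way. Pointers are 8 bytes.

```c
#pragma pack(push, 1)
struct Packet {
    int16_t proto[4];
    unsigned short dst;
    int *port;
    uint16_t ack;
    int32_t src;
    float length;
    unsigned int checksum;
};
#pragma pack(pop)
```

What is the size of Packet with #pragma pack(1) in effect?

@0: proto [8B, align 1] → 8
@8: dst [2B, align 1] → 10
@10: port [8B, align 1] → 18
@18: ack [2B, align 1] → 20
@20: src [4B, align 1] → 24
@24: length [4B, align 1] → 28
@28: checksum [4B, align 1] → 32
size 32, align 1

32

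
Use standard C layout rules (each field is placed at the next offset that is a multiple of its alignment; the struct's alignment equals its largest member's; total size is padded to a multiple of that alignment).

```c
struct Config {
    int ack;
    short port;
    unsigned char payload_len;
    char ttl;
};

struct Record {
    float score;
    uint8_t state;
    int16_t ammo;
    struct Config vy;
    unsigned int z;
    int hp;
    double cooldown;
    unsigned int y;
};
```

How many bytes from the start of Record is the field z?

16

Config: @0: ack [4B, align 4] → 4; @4: port [2B, align 2] → 6; @6: payload_len [1B, align 1] → 7; @7: ttl [1B, align 1] → 8; size 8, align 4
@0: score [4B, align 4] → 4
@4: state [1B, align 1] → 5
+1 pad (align 2)
@6: ammo [2B, align 2] → 8
@8: vy [8B, align 4] → 16
@16: z [4B, align 4] → 20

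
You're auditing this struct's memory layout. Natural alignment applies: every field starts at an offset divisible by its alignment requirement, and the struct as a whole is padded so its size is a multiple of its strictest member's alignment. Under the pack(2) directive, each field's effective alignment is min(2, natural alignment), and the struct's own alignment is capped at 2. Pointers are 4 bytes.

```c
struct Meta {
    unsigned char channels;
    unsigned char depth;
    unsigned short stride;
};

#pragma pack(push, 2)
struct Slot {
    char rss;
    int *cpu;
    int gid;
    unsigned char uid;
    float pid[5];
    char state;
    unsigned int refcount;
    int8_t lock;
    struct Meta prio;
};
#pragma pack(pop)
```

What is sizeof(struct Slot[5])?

Meta: channels at 0 (size 1, align 1) → ends 1; depth at 1 (size 1, align 1) → ends 2; stride at 2 (size 2, align 2) → ends 4; total 4 bytes, alignment 2
rss at 0 (size 1, align 1) → ends 1
pad 1 to align 2 for cpu
cpu at 2 (size 4, align 2) → ends 6
gid at 6 (size 4, align 2) → ends 10
uid at 10 (size 1, align 1) → ends 11
pad 1 to align 2 for pid
pid at 12 (size 20, align 2) → ends 32
state at 32 (size 1, align 1) → ends 33
pad 1 to align 2 for refcount
refcount at 34 (size 4, align 2) → ends 38
lock at 38 (size 1, align 1) → ends 39
pad 1 to align 2 for prio
prio at 40 (size 4, align 2) → ends 44
total 44 bytes, alignment 2
array of 5: 5 × 44 = 220

220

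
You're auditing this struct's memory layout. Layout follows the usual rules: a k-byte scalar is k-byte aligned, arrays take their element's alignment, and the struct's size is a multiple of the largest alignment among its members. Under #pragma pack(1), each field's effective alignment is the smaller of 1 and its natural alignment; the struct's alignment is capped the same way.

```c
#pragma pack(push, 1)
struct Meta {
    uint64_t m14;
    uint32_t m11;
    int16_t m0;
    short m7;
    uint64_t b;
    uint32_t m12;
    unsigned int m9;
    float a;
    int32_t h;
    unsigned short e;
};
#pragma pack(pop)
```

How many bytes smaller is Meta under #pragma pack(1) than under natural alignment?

natural layout:
  m14 at 0 (size 8, align 8) → ends 8
  m11 at 8 (size 4, align 4) → ends 12
  m0 at 12 (size 2, align 2) → ends 14
  m7 at 14 (size 2, align 2) → ends 16
  b at 16 (size 8, align 8) → ends 24
  m12 at 24 (size 4, align 4) → ends 28
  m9 at 28 (size 4, align 4) → ends 32
  a at 32 (size 4, align 4) → ends 36
  h at 36 (size 4, align 4) → ends 40
  e at 40 (size 2, align 2) → ends 42
  tail pad 6 to reach multiple of 8
  total 48 bytes, alignment 8
packed(1) layout:
  m14 at 0 (size 8, align 1) → ends 8
  m11 at 8 (size 4, align 1) → ends 12
  m0 at 12 (size 2, align 1) → ends 14
  m7 at 14 (size 2, align 1) → ends 16
  b at 16 (size 8, align 1) → ends 24
  m12 at 24 (size 4, align 1) → ends 28
  m9 at 28 (size 4, align 1) → ends 32
  a at 32 (size 4, align 1) → ends 36
  h at 36 (size 4, align 1) → ends 40
  e at 40 (size 2, align 1) → ends 42
  total 42 bytes, alignment 1
48 − 42 = 6

6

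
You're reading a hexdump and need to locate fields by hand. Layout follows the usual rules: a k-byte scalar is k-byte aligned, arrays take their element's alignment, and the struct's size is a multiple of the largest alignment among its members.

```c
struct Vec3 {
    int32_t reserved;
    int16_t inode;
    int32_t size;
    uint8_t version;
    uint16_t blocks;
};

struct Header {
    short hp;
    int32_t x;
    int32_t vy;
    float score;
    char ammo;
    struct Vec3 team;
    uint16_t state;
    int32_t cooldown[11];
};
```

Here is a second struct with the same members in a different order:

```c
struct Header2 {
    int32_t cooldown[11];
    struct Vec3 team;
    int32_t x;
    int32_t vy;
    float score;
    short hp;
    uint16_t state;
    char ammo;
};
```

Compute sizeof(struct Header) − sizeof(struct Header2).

Vec3: reserved at 0 (size 4, align 4) → ends 4; inode at 4 (size 2, align 2) → ends 6; pad 2 to align 4 for size; size at 8 (size 4, align 4) → ends 12; version at 12 (size 1, align 1) → ends 13; pad 1 to align 2 for blocks; blocks at 14 (size 2, align 2) → ends 16; total 16 bytes, alignment 4
hp at 0 (size 2, align 2) → ends 2
pad 2 to align 4 for x
x at 4 (size 4, align 4) → ends 8
vy at 8 (size 4, align 4) → ends 12
score at 12 (size 4, align 4) → ends 16
ammo at 16 (size 1, align 1) → ends 17
pad 3 to align 4 for team
team at 20 (size 16, align 4) → ends 36
state at 36 (size 2, align 2) → ends 38
pad 2 to align 4 for cooldown
cooldown at 40 (size 44, align 4) → ends 84
total 84 bytes, alignment 4
— Header2 —
cooldown at 0 (size 44, align 4) → ends 44
team at 44 (size 16, align 4) → ends 60
x at 60 (size 4, align 4) → ends 64
vy at 64 (size 4, align 4) → ends 68
score at 68 (size 4, align 4) → ends 72
hp at 72 (size 2, align 2) → ends 74
state at 74 (size 2, align 2) → ends 76
ammo at 76 (size 1, align 1) → ends 77
tail pad 3 to reach multiple of 4
total 80 bytes, alignment 4
84 − 80 = 4

4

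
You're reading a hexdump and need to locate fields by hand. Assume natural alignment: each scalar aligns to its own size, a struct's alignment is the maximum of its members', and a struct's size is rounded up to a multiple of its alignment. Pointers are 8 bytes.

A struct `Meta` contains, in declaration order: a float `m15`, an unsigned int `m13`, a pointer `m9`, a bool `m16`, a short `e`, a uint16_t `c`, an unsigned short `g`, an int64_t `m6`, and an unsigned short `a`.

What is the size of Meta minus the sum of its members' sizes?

@0: m15 [4B, align 4] → 4
@4: m13 [4B, align 4] → 8
@8: m9 [8B, align 8] → 16
@16: m16 [1B, align 1] → 17
+1 pad (align 2)
@18: e [2B, align 2] → 20
@20: c [2B, align 2] → 22
@22: g [2B, align 2] → 24
@24: m6 [8B, align 8] → 32
@32: a [2B, align 2] → 34
+6 tail pad (align 8)
size 40, align 8
data bytes 33, size 40 → padding 7

7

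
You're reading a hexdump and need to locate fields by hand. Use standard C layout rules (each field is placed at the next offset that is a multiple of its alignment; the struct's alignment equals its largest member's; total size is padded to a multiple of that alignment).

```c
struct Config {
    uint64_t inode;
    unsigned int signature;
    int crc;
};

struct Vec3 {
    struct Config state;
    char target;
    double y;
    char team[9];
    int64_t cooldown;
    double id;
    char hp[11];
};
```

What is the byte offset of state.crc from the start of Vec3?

Config: 0..8  inode  (8B, 8-aligned); 8..12  signature  (4B, 4-aligned); 12..16  crc  (4B, 4-aligned); sizeof = 16, alignof = 8
0..16  state  (16B, 8-aligned)
within Config: crc at 12
0 + 12 = 12

12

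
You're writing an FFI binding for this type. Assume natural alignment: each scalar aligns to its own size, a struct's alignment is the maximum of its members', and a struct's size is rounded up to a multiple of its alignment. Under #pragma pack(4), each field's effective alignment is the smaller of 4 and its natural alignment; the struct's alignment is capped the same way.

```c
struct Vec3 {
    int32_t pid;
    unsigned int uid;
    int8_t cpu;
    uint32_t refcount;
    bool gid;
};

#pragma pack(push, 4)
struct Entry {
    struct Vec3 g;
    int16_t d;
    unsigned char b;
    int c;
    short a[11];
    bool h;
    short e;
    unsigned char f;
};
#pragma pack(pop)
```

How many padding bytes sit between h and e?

1

Vec3: @0: pid [4B, align 4] → 4; @4: uid [4B, align 4] → 8; @8: cpu [1B, align 1] → 9; +3 pad (align 4); @12: refcount [4B, align 4] → 16; @16: gid [1B, align 1] → 17; +3 tail pad (align 4); size 20, align 4
@0: g [20B, align 4] → 20
@20: d [2B, align 2] → 22
@22: b [1B, align 1] → 23
+1 pad (align 4)
@24: c [4B, align 4] → 28
@28: a [22B, align 2] → 50
@50: h [1B, align 1] → 51
+1 pad (align 2)
@52: e [2B, align 2] → 54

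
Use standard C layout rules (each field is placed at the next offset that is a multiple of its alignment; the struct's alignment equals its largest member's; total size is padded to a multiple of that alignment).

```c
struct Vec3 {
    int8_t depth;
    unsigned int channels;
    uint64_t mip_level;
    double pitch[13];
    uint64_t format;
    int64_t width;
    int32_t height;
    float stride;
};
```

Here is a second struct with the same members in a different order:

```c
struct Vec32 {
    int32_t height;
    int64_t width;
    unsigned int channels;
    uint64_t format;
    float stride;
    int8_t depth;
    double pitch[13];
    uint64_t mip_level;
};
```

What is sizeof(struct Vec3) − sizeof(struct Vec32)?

@0: depth [1B, align 1] → 1
+3 pad (align 4)
@4: channels [4B, align 4] → 8
@8: mip_level [8B, align 8] → 16
@16: pitch [104B, align 8] → 120
@120: format [8B, align 8] → 128
@128: width [8B, align 8] → 136
@136: height [4B, align 4] → 140
@140: stride [4B, align 4] → 144
size 144, align 8
— Vec32 —
@0: height [4B, align 4] → 4
+4 pad (align 8)
@8: width [8B, align 8] → 16
@16: channels [4B, align 4] → 20
+4 pad (align 8)
@24: format [8B, align 8] → 32
@32: stride [4B, align 4] → 36
@36: depth [1B, align 1] → 37
+3 pad (align 8)
@40: pitch [104B, align 8] → 144
@144: mip_level [8B, align 8] → 152
size 152, align 8
144 − 152 = -8

-8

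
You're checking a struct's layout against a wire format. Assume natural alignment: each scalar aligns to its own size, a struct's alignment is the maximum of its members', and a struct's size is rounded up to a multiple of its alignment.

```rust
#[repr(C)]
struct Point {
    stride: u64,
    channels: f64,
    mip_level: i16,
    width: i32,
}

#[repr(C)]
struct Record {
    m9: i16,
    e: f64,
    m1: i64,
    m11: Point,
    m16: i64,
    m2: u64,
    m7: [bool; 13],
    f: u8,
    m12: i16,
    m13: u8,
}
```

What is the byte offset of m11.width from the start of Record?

Point: stride at 0 (size 8, align 8) → ends 8; channels at 8 (size 8, align 8) → ends 16; mip_level at 16 (size 2, align 2) → ends 18; pad 2 to align 4 for width; width at 20 (size 4, align 4) → ends 24; total 24 bytes, alignment 8
m9 at 0 (size 2, align 2) → ends 2
pad 6 to align 8 for e
e at 8 (size 8, align 8) → ends 16
m1 at 16 (size 8, align 8) → ends 24
m11 at 24 (size 24, align 8) → ends 48
within Point: width at 20
24 + 20 = 44

44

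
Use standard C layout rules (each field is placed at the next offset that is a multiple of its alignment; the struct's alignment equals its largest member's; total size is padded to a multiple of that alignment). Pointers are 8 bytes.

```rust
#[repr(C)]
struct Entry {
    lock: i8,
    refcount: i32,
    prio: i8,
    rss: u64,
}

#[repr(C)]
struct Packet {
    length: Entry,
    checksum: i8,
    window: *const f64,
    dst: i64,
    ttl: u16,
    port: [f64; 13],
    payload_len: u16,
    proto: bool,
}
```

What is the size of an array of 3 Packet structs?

Entry: 0..1  lock  (1B, 1-aligned); 1..4  -- padding (3B); 4..8  refcount  (4B, 4-aligned); 8..9  prio  (1B, 1-aligned); 9..16  -- padding (7B); 16..24  rss  (8B, 8-aligned); sizeof = 24, alignof = 8
0..24  length  (24B, 8-aligned)
24..25  checksum  (1B, 1-aligned)
25..32  -- padding (7B)
32..40  window  (8B, 8-aligned)
40..48  dst  (8B, 8-aligned)
48..50  ttl  (2B, 2-aligned)
50..56  -- padding (6B)
56..160  port  (104B, 8-aligned)
160..162  payload_len  (2B, 2-aligned)
162..163  proto  (1B, 1-aligned)
163..168  -- tail padding (5B)
sizeof = 168, alignof = 8
array of 3: 3 × 168 = 504

504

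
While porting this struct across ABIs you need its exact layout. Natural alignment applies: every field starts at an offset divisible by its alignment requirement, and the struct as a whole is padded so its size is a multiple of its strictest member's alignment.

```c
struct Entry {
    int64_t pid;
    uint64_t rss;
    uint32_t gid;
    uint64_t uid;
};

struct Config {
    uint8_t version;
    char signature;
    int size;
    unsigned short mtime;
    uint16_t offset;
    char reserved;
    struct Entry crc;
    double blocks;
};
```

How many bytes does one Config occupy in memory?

56 bytes

Entry: @0: pid [8B, align 8] → 8; @8: rss [8B, align 8] → 16; @16: gid [4B, align 4] → 20; +4 pad (align 8); @24: uid [8B, align 8] → 32; size 32, align 8
@0: version [1B, align 1] → 1
@1: signature [1B, align 1] → 2
+2 pad (align 4)
@4: size [4B, align 4] → 8
@8: mtime [2B, align 2] → 10
@10: offset [2B, align 2] → 12
@12: reserved [1B, align 1] → 13
+3 pad (align 8)
@16: crc [32B, align 8] → 48
@48: blocks [8B, align 8] → 56
size 56, align 8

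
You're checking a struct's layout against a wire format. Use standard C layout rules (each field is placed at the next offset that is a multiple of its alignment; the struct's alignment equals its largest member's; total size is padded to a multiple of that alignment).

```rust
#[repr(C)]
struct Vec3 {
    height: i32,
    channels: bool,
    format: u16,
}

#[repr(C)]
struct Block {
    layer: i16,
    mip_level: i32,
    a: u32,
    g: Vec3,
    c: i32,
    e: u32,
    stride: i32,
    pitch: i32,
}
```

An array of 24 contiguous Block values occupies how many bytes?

Vec3: @0: height [4B, align 4] → 4; @4: channels [1B, align 1] → 5; +1 pad (align 2); @6: format [2B, align 2] → 8; size 8, align 4
@0: layer [2B, align 2] → 2
+2 pad (align 4)
@4: mip_level [4B, align 4] → 8
@8: a [4B, align 4] → 12
@12: g [8B, align 4] → 20
@20: c [4B, align 4] → 24
@24: e [4B, align 4] → 28
@28: stride [4B, align 4] → 32
@32: pitch [4B, align 4] → 36
size 36, align 4
array of 24: 24 × 36 = 864

864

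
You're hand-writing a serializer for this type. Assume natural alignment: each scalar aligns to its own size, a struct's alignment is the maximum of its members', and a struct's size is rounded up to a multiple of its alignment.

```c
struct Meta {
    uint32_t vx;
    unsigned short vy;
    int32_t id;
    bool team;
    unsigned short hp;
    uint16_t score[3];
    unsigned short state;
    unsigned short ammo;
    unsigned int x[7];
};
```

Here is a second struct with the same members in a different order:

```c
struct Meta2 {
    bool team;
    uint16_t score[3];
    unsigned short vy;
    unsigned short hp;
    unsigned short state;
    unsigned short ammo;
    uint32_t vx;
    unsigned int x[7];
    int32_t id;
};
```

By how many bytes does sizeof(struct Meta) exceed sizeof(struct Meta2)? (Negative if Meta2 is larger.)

vx at 0 (size 4, align 4) → ends 4
vy at 4 (size 2, align 2) → ends 6
pad 2 to align 4 for id
id at 8 (size 4, align 4) → ends 12
team at 12 (size 1, align 1) → ends 13
pad 1 to align 2 for hp
hp at 14 (size 2, align 2) → ends 16
score at 16 (size 6, align 2) → ends 22
state at 22 (size 2, align 2) → ends 24
ammo at 24 (size 2, align 2) → ends 26
pad 2 to align 4 for x
x at 28 (size 28, align 4) → ends 56
total 56 bytes, alignment 4
— Meta2 —
team at 0 (size 1, align 1) → ends 1
pad 1 to align 2 for score
score at 2 (size 6, align 2) → ends 8
vy at 8 (size 2, align 2) → ends 10
hp at 10 (size 2, align 2) → ends 12
state at 12 (size 2, align 2) → ends 14
ammo at 14 (size 2, align 2) → ends 16
vx at 16 (size 4, align 4) → ends 20
x at 20 (size 28, align 4) → ends 48
id at 48 (size 4, align 4) → ends 52
total 52 bytes, alignment 4
56 − 52 = 4

4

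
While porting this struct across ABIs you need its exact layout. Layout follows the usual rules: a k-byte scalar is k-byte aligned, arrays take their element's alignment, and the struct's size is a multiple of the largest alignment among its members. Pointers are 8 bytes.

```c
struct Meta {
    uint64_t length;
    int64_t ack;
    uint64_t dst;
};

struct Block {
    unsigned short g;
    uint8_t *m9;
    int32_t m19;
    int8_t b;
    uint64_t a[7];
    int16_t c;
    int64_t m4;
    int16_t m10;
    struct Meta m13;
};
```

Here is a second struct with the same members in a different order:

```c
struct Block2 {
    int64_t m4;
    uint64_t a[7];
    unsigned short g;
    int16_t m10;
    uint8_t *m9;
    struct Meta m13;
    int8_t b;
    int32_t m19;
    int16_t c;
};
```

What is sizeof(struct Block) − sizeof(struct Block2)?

8

Meta: @0: length [8B, align 8] → 8; @8: ack [8B, align 8] → 16; @16: dst [8B, align 8] → 24; size 24, align 8
@0: g [2B, align 2] → 2
+6 pad (align 8)
@8: m9 [8B, align 8] → 16
@16: m19 [4B, align 4] → 20
@20: b [1B, align 1] → 21
+3 pad (align 8)
@24: a [56B, align 8] → 80
@80: c [2B, align 2] → 82
+6 pad (align 8)
@88: m4 [8B, align 8] → 96
@96: m10 [2B, align 2] → 98
+6 pad (align 8)
@104: m13 [24B, align 8] → 128
size 128, align 8
— Block2 —
@0: m4 [8B, align 8] → 8
@8: a [56B, align 8] → 64
@64: g [2B, align 2] → 66
@66: m10 [2B, align 2] → 68
+4 pad (align 8)
@72: m9 [8B, align 8] → 80
@80: m13 [24B, align 8] → 104
@104: b [1B, align 1] → 105
+3 pad (align 4)
@108: m19 [4B, align 4] → 112
@112: c [2B, align 2] → 114
+6 tail pad (align 8)
size 120, align 8
128 − 120 = 8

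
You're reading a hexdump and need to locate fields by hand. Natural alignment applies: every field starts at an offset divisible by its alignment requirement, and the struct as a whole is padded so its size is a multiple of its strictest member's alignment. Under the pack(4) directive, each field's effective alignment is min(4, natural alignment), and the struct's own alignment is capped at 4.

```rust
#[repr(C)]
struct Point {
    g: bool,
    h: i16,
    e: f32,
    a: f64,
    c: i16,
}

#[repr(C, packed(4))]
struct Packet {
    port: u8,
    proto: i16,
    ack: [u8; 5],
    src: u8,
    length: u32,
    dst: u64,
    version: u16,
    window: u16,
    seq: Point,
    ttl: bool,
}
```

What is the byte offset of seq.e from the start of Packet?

32

Point: g at 0 (size 1, align 1) → ends 1; pad 1 to align 2 for h; h at 2 (size 2, align 2) → ends 4; e at 4 (size 4, align 4) → ends 8; a at 8 (size 8, align 8) → ends 16; c at 16 (size 2, align 2) → ends 18; tail pad 6 to reach multiple of 8; total 24 bytes, alignment 8
port at 0 (size 1, align 1) → ends 1
pad 1 to align 2 for proto
proto at 2 (size 2, align 2) → ends 4
ack at 4 (size 5, align 1) → ends 9
src at 9 (size 1, align 1) → ends 10
pad 2 to align 4 for length
length at 12 (size 4, align 4) → ends 16
dst at 16 (size 8, align 4) → ends 24
version at 24 (size 2, align 2) → ends 26
window at 26 (size 2, align 2) → ends 28
seq at 28 (size 24, align 4) → ends 52
within Point: e at 4
28 + 4 = 32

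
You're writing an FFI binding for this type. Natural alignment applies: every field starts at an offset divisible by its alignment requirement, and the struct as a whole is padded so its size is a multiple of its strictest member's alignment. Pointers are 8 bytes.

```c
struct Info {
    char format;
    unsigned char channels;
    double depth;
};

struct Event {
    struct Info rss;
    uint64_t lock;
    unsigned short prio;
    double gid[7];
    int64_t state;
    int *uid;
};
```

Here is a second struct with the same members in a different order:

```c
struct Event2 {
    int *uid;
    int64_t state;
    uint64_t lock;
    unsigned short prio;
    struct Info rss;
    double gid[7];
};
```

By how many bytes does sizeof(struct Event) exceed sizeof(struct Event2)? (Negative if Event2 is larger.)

0

Info: format at 0 (size 1, align 1) → ends 1; channels at 1 (size 1, align 1) → ends 2; pad 6 to align 8 for depth; depth at 8 (size 8, align 8) → ends 16; total 16 bytes, alignment 8
rss at 0 (size 16, align 8) → ends 16
lock at 16 (size 8, align 8) → ends 24
prio at 24 (size 2, align 2) → ends 26
pad 6 to align 8 for gid
gid at 32 (size 56, align 8) → ends 88
state at 88 (size 8, align 8) → ends 96
uid at 96 (size 8, align 8) → ends 104
total 104 bytes, alignment 8
— Event2 —
uid at 0 (size 8, align 8) → ends 8
state at 8 (size 8, align 8) → ends 16
lock at 16 (size 8, align 8) → ends 24
prio at 24 (size 2, align 2) → ends 26
pad 6 to align 8 for rss
rss at 32 (size 16, align 8) → ends 48
gid at 48 (size 56, align 8) → ends 104
total 104 bytes, alignment 8
104 − 104 = 0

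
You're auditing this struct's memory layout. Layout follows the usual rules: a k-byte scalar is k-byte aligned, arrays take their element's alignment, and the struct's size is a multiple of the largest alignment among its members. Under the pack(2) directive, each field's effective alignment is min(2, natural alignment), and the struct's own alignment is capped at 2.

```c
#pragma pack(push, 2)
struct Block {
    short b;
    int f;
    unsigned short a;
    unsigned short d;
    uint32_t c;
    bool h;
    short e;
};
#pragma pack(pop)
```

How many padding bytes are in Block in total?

@0: b [2B, align 2] → 2
@2: f [4B, align 2] → 6
@6: a [2B, align 2] → 8
@8: d [2B, align 2] → 10
@10: c [4B, align 2] → 14
@14: h [1B, align 1] → 15
+1 pad (align 2)
@16: e [2B, align 2] → 18
size 18, align 2
data bytes 17, size 18 → padding 1

1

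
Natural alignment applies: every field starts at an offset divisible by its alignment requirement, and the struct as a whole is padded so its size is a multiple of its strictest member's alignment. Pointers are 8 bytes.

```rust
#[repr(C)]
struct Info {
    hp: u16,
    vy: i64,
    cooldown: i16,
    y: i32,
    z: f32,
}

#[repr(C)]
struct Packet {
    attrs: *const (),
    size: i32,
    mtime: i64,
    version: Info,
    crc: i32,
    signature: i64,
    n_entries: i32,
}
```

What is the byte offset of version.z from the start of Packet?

48

Info: @0: hp [2B, align 2] → 2; +6 pad (align 8); @8: vy [8B, align 8] → 16; @16: cooldown [2B, align 2] → 18; +2 pad (align 4); @20: y [4B, align 4] → 24; @24: z [4B, align 4] → 28; +4 tail pad (align 8); size 32, align 8
@0: attrs [8B, align 8] → 8
@8: size [4B, align 4] → 12
+4 pad (align 8)
@16: mtime [8B, align 8] → 24
@24: version [32B, align 8] → 56
within Info: z at 24
24 + 24 = 48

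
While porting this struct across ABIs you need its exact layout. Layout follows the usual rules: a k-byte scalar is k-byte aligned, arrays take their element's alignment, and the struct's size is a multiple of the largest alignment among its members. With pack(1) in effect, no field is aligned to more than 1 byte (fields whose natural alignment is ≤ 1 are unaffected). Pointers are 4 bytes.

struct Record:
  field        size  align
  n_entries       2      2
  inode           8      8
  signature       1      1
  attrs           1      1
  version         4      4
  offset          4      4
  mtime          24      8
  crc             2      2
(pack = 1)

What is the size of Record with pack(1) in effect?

46

@0: n_entries [2B, align 1] → 2
@2: inode [8B, align 1] → 10
@10: signature [1B, align 1] → 11
@11: attrs [1B, align 1] → 12
@12: version [4B, align 1] → 16
@16: offset [4B, align 1] → 20
@20: mtime [24B, align 1] → 44
@44: crc [2B, align 1] → 46
size 46, align 1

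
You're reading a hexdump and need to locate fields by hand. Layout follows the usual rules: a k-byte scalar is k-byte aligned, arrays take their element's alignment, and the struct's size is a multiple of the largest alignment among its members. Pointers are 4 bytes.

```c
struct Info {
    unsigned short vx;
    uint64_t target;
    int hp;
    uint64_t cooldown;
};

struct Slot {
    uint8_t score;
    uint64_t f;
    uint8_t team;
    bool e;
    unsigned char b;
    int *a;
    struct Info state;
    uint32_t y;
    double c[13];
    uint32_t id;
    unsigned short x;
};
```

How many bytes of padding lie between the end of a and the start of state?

0

Info: @0: vx [2B, align 2] → 2; +6 pad (align 8); @8: target [8B, align 8] → 16; @16: hp [4B, align 4] → 20; +4 pad (align 8); @24: cooldown [8B, align 8] → 32; size 32, align 8
@0: score [1B, align 1] → 1
+7 pad (align 8)
@8: f [8B, align 8] → 16
@16: team [1B, align 1] → 17
@17: e [1B, align 1] → 18
@18: b [1B, align 1] → 19
+1 pad (align 4)
@20: a [4B, align 4] → 24
@24: state [32B, align 8] → 56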